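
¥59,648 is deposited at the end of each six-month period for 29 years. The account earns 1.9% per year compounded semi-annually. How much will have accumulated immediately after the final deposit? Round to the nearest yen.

This is an ordinary annuity: 58 deposits of ¥59,648 at the end of each six-month period.
Periodic rate r = 0.019/2 per half-year; n is counted in half-years.
FV = PMT × [((1+r)^n − 1)/r] = 59,648 × [(1+r)^58 − 1] / r = ¥4,586,496

¥4,586,496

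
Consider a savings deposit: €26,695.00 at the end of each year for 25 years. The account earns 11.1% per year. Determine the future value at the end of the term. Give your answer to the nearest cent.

€3,101,134.96

This is an ordinary annuity: 25 deposits of €26,695.00 at the end of each year.
Periodic rate r = 0.111 per year.
FV = PMT × [((1+r)^n − 1)/r] = 26,695 × [(1+r)^25 − 1] / r = €3,101,134.96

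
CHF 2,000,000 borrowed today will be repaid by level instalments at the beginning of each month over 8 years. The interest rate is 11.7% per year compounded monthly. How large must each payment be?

CHF 31,866.22

Level annuity due; solve PV = PMT × [(1 − (1+r)^−n)/r] × (1+r) for PMT.
Periodic rate r = 0.117/12 per month; n is counted in months.
With n = 96: PMT = 2,000,000 / ([(1 − (1+r)^−n)/r] × (1+r)) = CHF 31,866.22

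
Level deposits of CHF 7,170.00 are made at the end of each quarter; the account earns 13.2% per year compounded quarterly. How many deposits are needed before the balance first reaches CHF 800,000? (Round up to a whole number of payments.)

Periodic rate r = 0.132/4 per quarter; n is counted in quarters.
Ordinary annuity FV: 800,000 = 7,170 × [((1+r)^n − 1)/r].
(1+r)^n = 1 + 800,000 × r / 7,170, so n = ln(1 + 800,000·r/7,170) / ln(1+r) = 47.55.
Round up to a whole number of payments: n = 48.

48 payments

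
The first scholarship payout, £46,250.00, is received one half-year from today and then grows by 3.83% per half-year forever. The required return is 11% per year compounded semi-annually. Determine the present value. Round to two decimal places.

Periodic rate r = 0.11/2 per half-year.
Growing perpetuity (Gordon): PV = PMT₁ / (r − g) = 46,250 / (r − 0.0383) = £2,769,461.08.

£2,769,461.08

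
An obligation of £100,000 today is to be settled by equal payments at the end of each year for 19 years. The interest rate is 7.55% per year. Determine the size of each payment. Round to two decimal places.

£10,078.00

Level ordinary annuity; solve PV = PMT × [(1 − (1+r)^−n)/r] for PMT.
Periodic rate r = 0.0755 per year.
With n = 19: PMT = 100,000 / ([(1 − (1+r)^−n)/r]) = £10,078.00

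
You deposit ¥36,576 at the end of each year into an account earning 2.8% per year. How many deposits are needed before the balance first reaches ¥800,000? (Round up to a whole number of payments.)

Periodic rate r = 0.028 per year.
Ordinary annuity FV: 800,000 = 36,576 × [((1+r)^n − 1)/r].
(1+r)^n = 1 + 800,000 × r / 36,576, so n = ln(1 + 800,000·r/36,576) / ln(1+r) = 17.30.
Round up to a whole number of payments: n = 18.

18 payments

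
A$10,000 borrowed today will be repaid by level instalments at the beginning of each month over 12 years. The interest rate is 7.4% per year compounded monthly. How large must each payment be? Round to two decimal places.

Level annuity due; solve PV = PMT × [(1 − (1+r)^−n)/r] × (1+r) for PMT.
Periodic rate r = 0.074/12 per month; n is counted in months.
With n = 144: PMT = 10,000 / ([(1 − (1+r)^−n)/r] × (1+r)) = A$104.34

A$104.34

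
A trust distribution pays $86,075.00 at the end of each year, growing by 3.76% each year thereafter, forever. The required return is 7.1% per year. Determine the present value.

Periodic rate r = 0.071 per year.
Growing perpetuity (Gordon): PV = PMT₁ / (r − g) = 86,075 / (r − 0.0376) = $2,577,095.81.

$2,577,095.81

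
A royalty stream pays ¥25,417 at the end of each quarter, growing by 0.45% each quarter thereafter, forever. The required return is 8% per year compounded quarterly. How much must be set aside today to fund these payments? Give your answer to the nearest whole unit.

¥1,639,806

Periodic rate r = 0.08/4 per quarter.
Growing perpetuity (Gordon): PV = PMT₁ / (r − g) = 25,417 / (r − 0.0045) = ¥1,639,806.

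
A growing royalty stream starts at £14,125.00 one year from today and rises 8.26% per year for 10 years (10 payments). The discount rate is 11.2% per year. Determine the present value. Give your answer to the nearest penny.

Periodic rate r = 0.112 per year.
Growing ordinary annuity: PV = PMT₁ × [1 − ((1+g)/(1+r))^n] / (r − g) = 14,125 × [1 − ((1+0.0826)/(1+r))^10] / (r − 0.0826) = £112,928.52.

£112,928.52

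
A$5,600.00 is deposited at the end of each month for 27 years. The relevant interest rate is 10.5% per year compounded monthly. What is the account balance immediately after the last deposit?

This is an ordinary annuity: 324 deposits of A$5,600.00 at the end of each month.
Periodic rate r = 0.105/12 per month; n is counted in months.
FV = PMT × [((1+r)^n − 1)/r] = 5,600 × [(1+r)^324 − 1] / r = A$10,125,877.62

A$10,125,877.62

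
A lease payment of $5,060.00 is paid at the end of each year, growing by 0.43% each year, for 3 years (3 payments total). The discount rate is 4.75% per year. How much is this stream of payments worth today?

Periodic rate r = 0.0475 per year.
Growing ordinary annuity: PV = PMT₁ × [1 − ((1+g)/(1+r))^n] / (r − g) = 5,060 × [1 − ((1+0.0043)/(1+r))^3] / (r − 0.0043) = $13,902.21.

$13,902.21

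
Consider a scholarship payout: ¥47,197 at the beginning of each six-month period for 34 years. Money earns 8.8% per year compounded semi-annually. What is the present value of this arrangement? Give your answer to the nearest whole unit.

This is an annuity due: 68 payments of ¥47,197 at the beginning of each six-month period.
Periodic rate r = 0.088/2 per half-year; n is counted in half-years.
PV = PMT × [(1 − (1+r)^−n)/r] × (1+r) = 47,197 × [1 − (1+r)^−68] / r × (1+r) = ¥1,059,942

¥1,059,942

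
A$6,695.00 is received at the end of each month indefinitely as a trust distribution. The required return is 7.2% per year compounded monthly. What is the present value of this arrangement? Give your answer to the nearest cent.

Periodic rate r = 0.072/12 per month.
Level perpetuity: PV = PMT / r = 6,695 / (0.072/12) = A$1,115,833.33.

A$1,115,833.33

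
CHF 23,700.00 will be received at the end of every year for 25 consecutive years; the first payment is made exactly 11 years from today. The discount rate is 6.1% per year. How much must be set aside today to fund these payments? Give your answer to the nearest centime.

CHF 166,005.96

Ordinary annuity of 25 payments, first payment at period 11.
Periodic rate r = 0.061 per year.
The ordinary-annuity PV formula values the stream one period before the first payment (period 10); discount that back 10 periods:
PV₀ = 23,700 × [1 − (1+r)^−25] / r × (1+r)^−10 = CHF 166,005.96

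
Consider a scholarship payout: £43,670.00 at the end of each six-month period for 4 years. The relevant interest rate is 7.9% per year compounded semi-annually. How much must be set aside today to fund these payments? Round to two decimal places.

£294,626.96

This is an ordinary annuity: 8 payments of £43,670.00 at the end of each six-month period.
Periodic rate r = 0.079/2 per half-year; n is counted in half-years.
PV = PMT × [(1 − (1+r)^−n)/r] = 43,670 × [1 − (1+r)^−8] / r = £294,626.96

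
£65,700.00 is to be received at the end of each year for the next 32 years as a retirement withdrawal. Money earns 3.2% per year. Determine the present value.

£1,303,808.88

This is an ordinary annuity: 32 payments of £65,700.00 at the end of each year.
Periodic rate r = 0.032 per year.
PV = PMT × [(1 − (1+r)^−n)/r] = 65,700 × [1 − (1+r)^−32] / r = £1,303,808.88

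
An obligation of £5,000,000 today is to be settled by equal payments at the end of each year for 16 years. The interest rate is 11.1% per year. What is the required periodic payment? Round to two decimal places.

Level ordinary annuity; solve PV = PMT × [(1 − (1+r)^−n)/r] for PMT.
Periodic rate r = 0.111 per year.
With n = 16: PMT = 5,000,000 / ([(1 − (1+r)^−n)/r]) = £681,482.26

£681,482.26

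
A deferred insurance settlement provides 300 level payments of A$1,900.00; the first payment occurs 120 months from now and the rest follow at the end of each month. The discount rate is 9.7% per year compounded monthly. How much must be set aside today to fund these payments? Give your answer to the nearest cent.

Ordinary annuity of 300 payments, first payment at period 120.
Periodic rate r = 0.097/12 per month; n is counted in months.
The ordinary-annuity PV formula values the stream one period before the first payment (period 119); discount that back 119 periods:
PV₀ = 1,900 × [1 − (1+r)^−300] / r × (1+r)^−119 = A$82,118.56

A$82,118.56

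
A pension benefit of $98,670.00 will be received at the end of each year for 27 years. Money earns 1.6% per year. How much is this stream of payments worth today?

$2,149,567.91

This is an ordinary annuity: 27 payments of $98,670.00 at the end of each year.
Periodic rate r = 0.016 per year.
PV = PMT × [(1 − (1+r)^−n)/r] = 98,670 × [1 − (1+r)^−27] / r = $2,149,567.91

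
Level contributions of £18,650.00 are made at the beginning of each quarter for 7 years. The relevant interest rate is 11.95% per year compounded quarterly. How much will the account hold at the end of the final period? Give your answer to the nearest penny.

£823,041.41

This is an annuity due: 28 deposits of £18,650.00 at the beginning of each quarter.
Periodic rate r = 0.1195/4 per quarter; n is counted in quarters.
FV = PMT × [((1+r)^n − 1)/r] × (1+r) = 18,650 × [(1+r)^28 − 1] / r × (1+r) = £823,041.41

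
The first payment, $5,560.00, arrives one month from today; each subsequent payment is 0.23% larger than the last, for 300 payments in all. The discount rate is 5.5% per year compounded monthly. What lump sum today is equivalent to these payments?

Periodic rate r = 0.055/12 per month; n is counted in months.
Growing ordinary annuity: PV = PMT₁ × [1 − ((1+g)/(1+r))^n] / (r − g) = 5,560 × [1 − ((1+0.0023)/(1+r))^300] / (r − 0.0023) = $1,204,671.46.

$1,204,671.46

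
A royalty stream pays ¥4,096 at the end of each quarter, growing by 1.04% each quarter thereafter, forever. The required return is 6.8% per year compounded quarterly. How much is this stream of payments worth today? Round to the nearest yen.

Periodic rate r = 0.068/4 per quarter.
Growing perpetuity (Gordon): PV = PMT₁ / (r − g) = 4,096 / (r − 0.0104) = ¥620,606.

¥620,606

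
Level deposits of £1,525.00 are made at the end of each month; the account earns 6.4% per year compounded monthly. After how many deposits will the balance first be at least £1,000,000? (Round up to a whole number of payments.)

Periodic rate r = 0.064/12 per month; n is counted in months.
Ordinary annuity FV: 1,000,000 = 1,525 × [((1+r)^n − 1)/r].
(1+r)^n = 1 + 1,000,000 × r / 1,525, so n = ln(1 + 1,000,000·r/1,525) / ln(1+r) = 282.65.
Round up to a whole number of payments: n = 283.

283 payments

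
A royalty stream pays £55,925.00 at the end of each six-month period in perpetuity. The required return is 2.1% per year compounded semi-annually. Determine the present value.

£5,326,190.48

Periodic rate r = 0.021/2 per half-year.
Level perpetuity: PV = PMT / r = 55,925 / (0.021/2) = £5,326,190.48.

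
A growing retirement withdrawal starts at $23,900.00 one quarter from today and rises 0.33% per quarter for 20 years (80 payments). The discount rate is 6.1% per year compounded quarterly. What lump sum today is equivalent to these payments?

$1,224,369.06

Periodic rate r = 0.061/4 per quarter; n is counted in quarters.
Growing ordinary annuity: PV = PMT₁ × [1 − ((1+g)/(1+r))^n] / (r − g) = 23,900 × [1 − ((1+0.0033)/(1+r))^80] / (r − 0.0033) = $1,224,369.06.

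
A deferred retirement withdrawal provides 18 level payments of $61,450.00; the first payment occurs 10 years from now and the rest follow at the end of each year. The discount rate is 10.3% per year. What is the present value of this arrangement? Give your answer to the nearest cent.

Ordinary annuity of 18 payments, first payment at period 10.
Periodic rate r = 0.103 per year.
The ordinary-annuity PV formula values the stream one period before the first payment (period 9); discount that back 9 periods:
PV₀ = 61,450 × [1 − (1+r)^−18] / r × (1+r)^−9 = $204,609.83

$204,609.83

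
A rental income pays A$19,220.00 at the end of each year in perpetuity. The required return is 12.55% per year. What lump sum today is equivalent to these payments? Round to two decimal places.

A$153,147.41

Periodic rate r = 0.1255 per year.
Level perpetuity: PV = PMT / r = 19,220 / (0.1255) = A$153,147.41.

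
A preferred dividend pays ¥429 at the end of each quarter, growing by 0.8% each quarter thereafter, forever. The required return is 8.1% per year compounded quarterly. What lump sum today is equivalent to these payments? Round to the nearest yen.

¥35,020

Periodic rate r = 0.081/4 per quarter.
Growing perpetuity (Gordon): PV = PMT₁ / (r − g) = 429 / (r − 0.008) = ¥35,020.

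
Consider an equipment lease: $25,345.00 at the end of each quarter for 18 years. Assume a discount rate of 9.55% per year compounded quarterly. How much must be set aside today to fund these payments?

$867,406.41

This is an ordinary annuity: 72 payments of $25,345.00 at the end of each quarter.
Periodic rate r = 0.0955/4 per quarter; n is counted in quarters.
PV = PMT × [(1 − (1+r)^−n)/r] = 25,345 × [1 − (1+r)^−72] / r = $867,406.41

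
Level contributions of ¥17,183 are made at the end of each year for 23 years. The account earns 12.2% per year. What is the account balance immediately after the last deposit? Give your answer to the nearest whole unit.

¥1,847,881

This is an ordinary annuity: 23 deposits of ¥17,183 at the end of each year.
Periodic rate r = 0.122 per year.
FV = PMT × [((1+r)^n − 1)/r] = 17,183 × [(1+r)^23 − 1] / r = ¥1,847,881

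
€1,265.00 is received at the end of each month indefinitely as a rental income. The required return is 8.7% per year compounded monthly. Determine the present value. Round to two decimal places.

€174,482.76

Periodic rate r = 0.087/12 per month.
Level perpetuity: PV = PMT / r = 1,265 / (0.087/12) = €174,482.76.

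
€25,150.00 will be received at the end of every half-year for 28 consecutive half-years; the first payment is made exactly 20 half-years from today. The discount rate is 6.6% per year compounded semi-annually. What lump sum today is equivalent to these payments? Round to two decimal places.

Ordinary annuity of 28 payments, first payment at period 20.
Periodic rate r = 0.066/2 per half-year; n is counted in half-years.
The ordinary-annuity PV formula values the stream one period before the first payment (period 19); discount that back 19 periods:
PV₀ = 25,150 × [1 − (1+r)^−28] / r × (1+r)^−19 = €245,566.57

€245,566.57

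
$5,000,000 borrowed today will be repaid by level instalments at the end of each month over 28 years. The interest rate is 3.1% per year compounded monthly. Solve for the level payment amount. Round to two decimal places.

Level ordinary annuity; solve PV = PMT × [(1 − (1+r)^−n)/r] for PMT.
Periodic rate r = 0.031/12 per month; n is counted in months.
With n = 336: PMT = 5,000,000 / ([(1 − (1+r)^−n)/r]) = $22,280.12

$22,280.12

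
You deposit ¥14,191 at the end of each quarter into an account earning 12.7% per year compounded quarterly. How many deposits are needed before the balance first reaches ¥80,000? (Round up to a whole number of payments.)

6 payments

Periodic rate r = 0.127/4 per quarter; n is counted in quarters.
Ordinary annuity FV: 80,000 = 14,191 × [((1+r)^n − 1)/r].
(1+r)^n = 1 + 80,000 × r / 14,191, so n = ln(1 + 80,000·r/14,191) / ln(1+r) = 5.27.
Round up to a whole number of payments: n = 6.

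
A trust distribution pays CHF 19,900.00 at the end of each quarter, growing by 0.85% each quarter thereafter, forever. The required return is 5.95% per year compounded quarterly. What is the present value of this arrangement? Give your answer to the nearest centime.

Periodic rate r = 0.0595/4 per quarter.
Growing perpetuity (Gordon): PV = PMT₁ / (r − g) = 19,900 / (r − 0.0085) = CHF 3,121,568.63.

CHF 3,121,568.63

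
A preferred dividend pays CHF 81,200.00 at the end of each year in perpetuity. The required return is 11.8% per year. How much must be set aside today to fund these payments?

Periodic rate r = 0.118 per year.
Level perpetuity: PV = PMT / r = 81,200 / (0.118) = CHF 688,135.59.

CHF 688,135.59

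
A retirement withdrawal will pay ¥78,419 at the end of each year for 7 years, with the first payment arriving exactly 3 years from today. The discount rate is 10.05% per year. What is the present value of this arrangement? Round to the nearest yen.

Ordinary annuity of 7 payments, first payment at period 3.
Periodic rate r = 0.1005 per year.
The ordinary-annuity PV formula values the stream one period before the first payment (period 2); discount that back 2 periods:
PV₀ = 78,419 × [1 − (1+r)^−7] / r × (1+r)^−2 = ¥314,713

¥314,713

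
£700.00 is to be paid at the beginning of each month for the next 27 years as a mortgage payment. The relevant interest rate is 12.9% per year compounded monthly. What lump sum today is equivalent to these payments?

£63,756.80

This is an annuity due: 324 payments of £700.00 at the beginning of each month.
Periodic rate r = 0.129/12 per month; n is counted in months.
PV = PMT × [(1 − (1+r)^−n)/r] × (1+r) = 700 × [1 − (1+r)^−324] / r × (1+r) = £63,756.80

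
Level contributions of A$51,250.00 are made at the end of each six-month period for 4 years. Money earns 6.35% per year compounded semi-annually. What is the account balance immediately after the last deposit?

A$458,572.17

This is an ordinary annuity: 8 deposits of A$51,250.00 at the end of each six-month period.
Periodic rate r = 0.0635/2 per half-year; n is counted in half-years.
FV = PMT × [((1+r)^n − 1)/r] = 51,250 × [(1+r)^8 − 1] / r = A$458,572.17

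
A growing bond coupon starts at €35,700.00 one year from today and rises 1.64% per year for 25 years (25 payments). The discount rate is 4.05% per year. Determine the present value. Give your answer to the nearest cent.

€656,780.70

Periodic rate r = 0.0405 per year.
Growing ordinary annuity: PV = PMT₁ × [1 − ((1+g)/(1+r))^n] / (r − g) = 35,700 × [1 − ((1+0.0164)/(1+r))^25] / (r − 0.0164) = €656,780.70.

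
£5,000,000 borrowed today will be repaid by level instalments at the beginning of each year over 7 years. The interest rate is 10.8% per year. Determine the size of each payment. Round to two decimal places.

Level annuity due; solve PV = PMT × [(1 − (1+r)^−n)/r] × (1+r) for PMT.
Periodic rate r = 0.108 per year.
With n = 7: PMT = 5,000,000 / ([(1 − (1+r)^−n)/r] × (1+r)) = £951,470.36

£951,470.36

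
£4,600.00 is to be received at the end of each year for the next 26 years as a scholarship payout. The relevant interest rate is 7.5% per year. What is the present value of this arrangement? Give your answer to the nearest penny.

This is an ordinary annuity: 26 payments of £4,600.00 at the end of each year.
Periodic rate r = 0.075 per year.
PV = PMT × [(1 − (1+r)^−n)/r] = 4,600 × [1 − (1+r)^−26] / r = £51,977.63

£51,977.63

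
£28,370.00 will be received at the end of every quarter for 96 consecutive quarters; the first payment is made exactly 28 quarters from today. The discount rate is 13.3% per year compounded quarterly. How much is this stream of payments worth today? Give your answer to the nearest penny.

Ordinary annuity of 96 payments, first payment at period 28.
Periodic rate r = 0.133/4 per quarter; n is counted in quarters.
The ordinary-annuity PV formula values the stream one period before the first payment (period 27); discount that back 27 periods:
PV₀ = 28,370 × [1 − (1+r)^−96] / r × (1+r)^−27 = £337,525.57

£337,525.57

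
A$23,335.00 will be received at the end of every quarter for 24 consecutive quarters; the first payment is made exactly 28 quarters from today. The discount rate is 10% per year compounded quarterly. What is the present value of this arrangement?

A$214,265.40

Ordinary annuity of 24 payments, first payment at period 28.
Periodic rate r = 0.1/4 per quarter; n is counted in quarters.
The ordinary-annuity PV formula values the stream one period before the first payment (period 27); discount that back 27 periods:
PV₀ = 23,335 × [1 − (1+r)^−24] / r × (1+r)^−27 = A$214,265.40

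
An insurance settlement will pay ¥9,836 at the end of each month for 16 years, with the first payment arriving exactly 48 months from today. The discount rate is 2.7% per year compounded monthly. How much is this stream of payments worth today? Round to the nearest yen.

Ordinary annuity of 192 payments, first payment at period 48.
Periodic rate r = 0.027/12 per month; n is counted in months.
The ordinary-annuity PV formula values the stream one period before the first payment (period 47); discount that back 47 periods:
PV₀ = 9,836 × [1 − (1+r)^−192] / r × (1+r)^−47 = ¥1,378,538

¥1,378,538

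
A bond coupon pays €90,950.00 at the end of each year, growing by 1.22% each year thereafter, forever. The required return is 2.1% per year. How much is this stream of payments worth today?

€10,335,227.27

Periodic rate r = 0.021 per year.
Growing perpetuity (Gordon): PV = PMT₁ / (r − g) = 90,950 / (r − 0.0122) = €10,335,227.27.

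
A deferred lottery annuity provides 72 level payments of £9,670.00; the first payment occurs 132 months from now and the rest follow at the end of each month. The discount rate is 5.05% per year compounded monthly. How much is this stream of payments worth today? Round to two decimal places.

£345,877.05

Ordinary annuity of 72 payments, first payment at period 132.
Periodic rate r = 0.0505/12 per month; n is counted in months.
The ordinary-annuity PV formula values the stream one period before the first payment (period 131); discount that back 131 periods:
PV₀ = 9,670 × [1 − (1+r)^−72] / r × (1+r)^−131 = £345,877.05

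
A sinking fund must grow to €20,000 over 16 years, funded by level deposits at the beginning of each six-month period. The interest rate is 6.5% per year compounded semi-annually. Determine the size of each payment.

€353.12

Level annuity due; solve FV = PMT × [((1+r)^n − 1)/r] × (1+r) for PMT.
Periodic rate r = 0.065/2 per half-year; n is counted in half-years.
With n = 32: PMT = 20,000 / ([((1+r)^n − 1)/r] × (1+r)) = €353.12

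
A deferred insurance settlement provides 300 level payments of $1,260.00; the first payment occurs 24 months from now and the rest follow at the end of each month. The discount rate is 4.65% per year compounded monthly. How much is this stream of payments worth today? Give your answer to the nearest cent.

$204,252.17

Ordinary annuity of 300 payments, first payment at period 24.
Periodic rate r = 0.0465/12 per month; n is counted in months.
The ordinary-annuity PV formula values the stream one period before the first payment (period 23); discount that back 23 periods:
PV₀ = 1,260 × [1 − (1+r)^−300] / r × (1+r)^−23 = $204,252.17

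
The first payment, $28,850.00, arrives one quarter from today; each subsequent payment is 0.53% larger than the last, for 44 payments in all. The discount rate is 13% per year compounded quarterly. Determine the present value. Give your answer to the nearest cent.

Periodic rate r = 0.13/4 per quarter; n is counted in quarters.
Growing ordinary annuity: PV = PMT₁ × [1 − ((1+g)/(1+r))^n] / (r − g) = 28,850 × [1 − ((1+0.0053)/(1+r))^44] / (r − 0.0053) = $733,001.11.

$733,001.11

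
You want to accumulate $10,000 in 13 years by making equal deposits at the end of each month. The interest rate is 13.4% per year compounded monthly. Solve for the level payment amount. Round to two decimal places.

$23.99

Level ordinary annuity; solve FV = PMT × [((1+r)^n − 1)/r] for PMT.
Periodic rate r = 0.134/12 per month; n is counted in months.
With n = 156: PMT = 10,000 / ([((1+r)^n − 1)/r]) = $23.99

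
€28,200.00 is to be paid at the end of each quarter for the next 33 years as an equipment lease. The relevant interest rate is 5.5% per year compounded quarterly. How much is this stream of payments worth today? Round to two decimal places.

€1,712,788.25

This is an ordinary annuity: 132 payments of €28,200.00 at the end of each quarter.
Periodic rate r = 0.055/4 per quarter; n is counted in quarters.
PV = PMT × [(1 − (1+r)^−n)/r] = 28,200 × [1 − (1+r)^−132] / r = €1,712,788.25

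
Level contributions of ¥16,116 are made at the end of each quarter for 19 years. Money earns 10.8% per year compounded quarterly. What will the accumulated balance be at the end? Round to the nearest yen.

¥3,924,243

This is an ordinary annuity: 76 deposits of ¥16,116 at the end of each quarter.
Periodic rate r = 0.108/4 per quarter; n is counted in quarters.
FV = PMT × [((1+r)^n − 1)/r] = 16,116 × [(1+r)^76 − 1] / r = ¥3,924,243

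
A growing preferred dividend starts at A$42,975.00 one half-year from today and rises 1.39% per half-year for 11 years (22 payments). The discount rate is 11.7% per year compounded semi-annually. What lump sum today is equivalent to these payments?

Periodic rate r = 0.117/2 per half-year; n is counted in half-years.
Growing ordinary annuity: PV = PMT₁ × [1 − ((1+g)/(1+r))^n] / (r − g) = 42,975 × [1 − ((1+0.0139)/(1+r))^22] / (r − 0.0139) = A$589,820.56.

A$589,820.56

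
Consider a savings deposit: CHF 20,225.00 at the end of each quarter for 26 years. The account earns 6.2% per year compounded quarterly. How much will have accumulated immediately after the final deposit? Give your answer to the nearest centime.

CHF 5,155,708.69

This is an ordinary annuity: 104 deposits of CHF 20,225.00 at the end of each quarter.
Periodic rate r = 0.062/4 per quarter; n is counted in quarters.
FV = PMT × [((1+r)^n − 1)/r] = 20,225 × [(1+r)^104 − 1] / r = CHF 5,155,708.69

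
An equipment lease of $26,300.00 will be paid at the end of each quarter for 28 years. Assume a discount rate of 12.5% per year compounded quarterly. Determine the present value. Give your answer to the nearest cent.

This is an ordinary annuity: 112 payments of $26,300.00 at the end of each quarter.
Periodic rate r = 0.125/4 per quarter; n is counted in quarters.
PV = PMT × [(1 − (1+r)^−n)/r] = 26,300 × [1 − (1+r)^−112] / r = $814,787.21

$814,787.21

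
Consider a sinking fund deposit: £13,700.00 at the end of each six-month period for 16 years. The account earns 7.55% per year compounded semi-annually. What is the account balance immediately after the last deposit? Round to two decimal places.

£824,962.77

This is an ordinary annuity: 32 deposits of £13,700.00 at the end of each six-month period.
Periodic rate r = 0.0755/2 per half-year; n is counted in half-years.
FV = PMT × [((1+r)^n − 1)/r] = 13,700 × [(1+r)^32 − 1] / r = £824,962.77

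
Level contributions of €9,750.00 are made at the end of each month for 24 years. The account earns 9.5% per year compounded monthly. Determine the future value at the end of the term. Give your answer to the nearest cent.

This is an ordinary annuity: 288 deposits of €9,750.00 at the end of each month.
Periodic rate r = 0.095/12 per month; n is counted in months.
FV = PMT × [((1+r)^n − 1)/r] = 9,750 × [(1+r)^288 − 1] / r = €10,701,560.94

€10,701,560.94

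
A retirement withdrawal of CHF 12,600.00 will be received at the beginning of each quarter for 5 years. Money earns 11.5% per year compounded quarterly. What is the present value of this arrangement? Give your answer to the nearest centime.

CHF 195,093.24

This is an annuity due: 20 payments of CHF 12,600.00 at the beginning of each quarter.
Periodic rate r = 0.115/4 per quarter; n is counted in quarters.
PV = PMT × [(1 − (1+r)^−n)/r] × (1+r) = 12,600 × [1 − (1+r)^−20] / r × (1+r) = CHF 195,093.24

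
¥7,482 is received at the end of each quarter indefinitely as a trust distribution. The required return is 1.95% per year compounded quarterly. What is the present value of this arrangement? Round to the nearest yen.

Periodic rate r = 0.0195/4 per quarter.
Level perpetuity: PV = PMT / r = 7,482 / (0.0195/4) = ¥1,534,769.

¥1,534,769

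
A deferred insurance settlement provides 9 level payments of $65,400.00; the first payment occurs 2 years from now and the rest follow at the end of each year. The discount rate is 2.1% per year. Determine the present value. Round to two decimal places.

$520,344.39

Ordinary annuity of 9 payments, first payment at period 2.
Periodic rate r = 0.021 per year.
The ordinary-annuity PV formula values the stream one period before the first payment (period 1); discount that back 1 periods:
PV₀ = 65,400 × [1 − (1+r)^−9] / r × (1+r)^−1 = $520,344.39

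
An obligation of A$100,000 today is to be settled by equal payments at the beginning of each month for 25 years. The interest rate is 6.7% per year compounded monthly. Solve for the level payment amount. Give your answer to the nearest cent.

A$683.94

Level annuity due; solve PV = PMT × [(1 − (1+r)^−n)/r] × (1+r) for PMT.
Periodic rate r = 0.067/12 per month; n is counted in months.
With n = 300: PMT = 100,000 / ([(1 − (1+r)^−n)/r] × (1+r)) = A$683.94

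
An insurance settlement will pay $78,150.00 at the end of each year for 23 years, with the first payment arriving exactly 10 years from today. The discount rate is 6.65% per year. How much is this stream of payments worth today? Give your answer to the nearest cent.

Ordinary annuity of 23 payments, first payment at period 10.
Periodic rate r = 0.0665 per year.
The ordinary-annuity PV formula values the stream one period before the first payment (period 9); discount that back 9 periods:
PV₀ = 78,150 × [1 − (1+r)^−23] / r × (1+r)^−9 = $508,606.60

$508,606.60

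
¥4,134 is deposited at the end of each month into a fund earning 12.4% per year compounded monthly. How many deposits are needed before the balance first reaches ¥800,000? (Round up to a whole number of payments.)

107 payments

Periodic rate r = 0.124/12 per month; n is counted in months.
Ordinary annuity FV: 800,000 = 4,134 × [((1+r)^n − 1)/r].
(1+r)^n = 1 + 800,000 × r / 4,134, so n = ln(1 + 800,000·r/4,134) / ln(1+r) = 106.86.
Round up to a whole number of payments: n = 107.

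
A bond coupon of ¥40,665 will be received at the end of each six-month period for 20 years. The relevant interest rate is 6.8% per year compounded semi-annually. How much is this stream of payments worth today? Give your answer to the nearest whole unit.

This is an ordinary annuity: 40 payments of ¥40,665 at the end of each six-month period.
Periodic rate r = 0.068/2 per half-year; n is counted in half-years.
PV = PMT × [(1 − (1+r)^−n)/r] = 40,665 × [1 − (1+r)^−40] / r = ¥882,036

¥882,036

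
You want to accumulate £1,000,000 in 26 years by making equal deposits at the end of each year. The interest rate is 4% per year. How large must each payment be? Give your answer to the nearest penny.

Level ordinary annuity; solve FV = PMT × [((1+r)^n − 1)/r] for PMT.
Periodic rate r = 0.04 per year.
With n = 26: PMT = 1,000,000 / ([((1+r)^n − 1)/r]) = £22,567.38

£22,567.38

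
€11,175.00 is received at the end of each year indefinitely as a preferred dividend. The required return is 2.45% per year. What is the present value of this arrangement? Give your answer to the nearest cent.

€456,122.45

Periodic rate r = 0.0245 per year.
Level perpetuity: PV = PMT / r = 11,175 / (0.0245) = €456,122.45.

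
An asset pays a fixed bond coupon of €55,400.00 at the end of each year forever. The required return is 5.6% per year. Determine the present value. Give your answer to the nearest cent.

€989,285.71

Periodic rate r = 0.056 per year.
Level perpetuity: PV = PMT / r = 55,400 / (0.056) = €989,285.71.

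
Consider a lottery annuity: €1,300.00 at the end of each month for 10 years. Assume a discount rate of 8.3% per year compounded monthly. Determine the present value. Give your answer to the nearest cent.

This is an ordinary annuity: 120 payments of €1,300.00 at the end of each month.
Periodic rate r = 0.083/12 per month; n is counted in months.
PV = PMT × [(1 − (1+r)^−n)/r] = 1,300 × [1 − (1+r)^−120] / r = €105,761.05

€105,761.05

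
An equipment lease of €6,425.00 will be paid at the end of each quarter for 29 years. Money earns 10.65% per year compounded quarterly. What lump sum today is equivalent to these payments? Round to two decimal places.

This is an ordinary annuity: 116 payments of €6,425.00 at the end of each quarter.
Periodic rate r = 0.1065/4 per quarter; n is counted in quarters.
PV = PMT × [(1 − (1+r)^−n)/r] = 6,425 × [1 − (1+r)^−116] / r = €229,864.42

€229,864.42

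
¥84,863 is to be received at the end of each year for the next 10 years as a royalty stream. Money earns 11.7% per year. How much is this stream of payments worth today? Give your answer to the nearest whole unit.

This is an ordinary annuity: 10 payments of ¥84,863 at the end of each year.
Periodic rate r = 0.117 per year.
PV = PMT × [(1 − (1+r)^−n)/r] = 84,863 × [1 − (1+r)^−10] / r = ¥485,441

¥485,441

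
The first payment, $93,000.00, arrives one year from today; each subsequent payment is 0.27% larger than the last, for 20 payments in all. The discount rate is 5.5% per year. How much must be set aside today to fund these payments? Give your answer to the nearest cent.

$1,134,993.30

Periodic rate r = 0.055 per year.
Growing ordinary annuity: PV = PMT₁ × [1 − ((1+g)/(1+r))^n] / (r − g) = 93,000 × [1 − ((1+0.0027)/(1+r))^20] / (r − 0.0027) = $1,134,993.30.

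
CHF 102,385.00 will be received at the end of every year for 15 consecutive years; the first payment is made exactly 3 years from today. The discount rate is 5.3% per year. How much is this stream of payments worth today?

CHF 939,292.05

Ordinary annuity of 15 payments, first payment at period 3.
Periodic rate r = 0.053 per year.
The ordinary-annuity PV formula values the stream one period before the first payment (period 2); discount that back 2 periods:
PV₀ = 102,385 × [1 − (1+r)^−15] / r × (1+r)^−2 = CHF 939,292.05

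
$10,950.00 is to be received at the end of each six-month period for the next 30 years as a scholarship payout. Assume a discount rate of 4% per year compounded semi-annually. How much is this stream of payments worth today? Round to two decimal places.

This is an ordinary annuity: 60 payments of $10,950.00 at the end of each six-month period.
Periodic rate r = 0.04/2 per half-year; n is counted in half-years.
PV = PMT × [(1 − (1+r)^−n)/r] = 10,950 × [1 − (1+r)^−60] / r = $380,631.71

$380,631.71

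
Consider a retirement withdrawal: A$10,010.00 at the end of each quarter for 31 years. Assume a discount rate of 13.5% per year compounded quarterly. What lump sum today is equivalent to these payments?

A$291,754.93

This is an ordinary annuity: 124 payments of A$10,010.00 at the end of each quarter.
Periodic rate r = 0.135/4 per quarter; n is counted in quarters.
PV = PMT × [(1 − (1+r)^−n)/r] = 10,010 × [1 − (1+r)^−124] / r = A$291,754.93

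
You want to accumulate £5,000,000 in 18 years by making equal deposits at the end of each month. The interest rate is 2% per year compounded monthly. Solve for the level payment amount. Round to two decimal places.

£19,250.02

Level ordinary annuity; solve FV = PMT × [((1+r)^n − 1)/r] for PMT.
Periodic rate r = 0.02/12 per month; n is counted in months.
With n = 216: PMT = 5,000,000 / ([((1+r)^n − 1)/r]) = £19,250.02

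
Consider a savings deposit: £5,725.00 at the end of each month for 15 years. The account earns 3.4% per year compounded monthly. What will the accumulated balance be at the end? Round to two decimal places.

This is an ordinary annuity: 180 deposits of £5,725.00 at the end of each month.
Periodic rate r = 0.034/12 per month; n is counted in months.
FV = PMT × [((1+r)^n − 1)/r] = 5,725 × [(1+r)^180 − 1] / r = £1,341,853.90

£1,341,853.90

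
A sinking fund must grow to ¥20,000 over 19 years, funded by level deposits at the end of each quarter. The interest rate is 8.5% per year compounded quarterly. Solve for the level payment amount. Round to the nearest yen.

Level ordinary annuity; solve FV = PMT × [((1+r)^n − 1)/r] for PMT.
Periodic rate r = 0.085/4 per quarter; n is counted in quarters.
With n = 76: PMT = 20,000 / ([((1+r)^n − 1)/r]) = ¥108

¥108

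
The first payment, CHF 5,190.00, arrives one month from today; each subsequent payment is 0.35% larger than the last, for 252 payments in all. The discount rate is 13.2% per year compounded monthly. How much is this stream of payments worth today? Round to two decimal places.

Periodic rate r = 0.132/12 per month; n is counted in months.
Growing ordinary annuity: PV = PMT₁ × [1 − ((1+g)/(1+r))^n] / (r − g) = 5,190 × [1 − ((1+0.0035)/(1+r))^252] / (r − 0.0035) = CHF 586,027.34.

CHF 586,027.34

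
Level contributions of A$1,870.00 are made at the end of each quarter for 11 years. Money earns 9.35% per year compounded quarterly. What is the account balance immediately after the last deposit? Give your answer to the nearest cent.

A$141,116.59

This is an ordinary annuity: 44 deposits of A$1,870.00 at the end of each quarter.
Periodic rate r = 0.0935/4 per quarter; n is counted in quarters.
FV = PMT × [((1+r)^n − 1)/r] = 1,870 × [(1+r)^44 − 1] / r = A$141,116.59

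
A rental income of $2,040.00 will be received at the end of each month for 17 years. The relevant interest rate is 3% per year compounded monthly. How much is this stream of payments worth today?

This is an ordinary annuity: 204 payments of $2,040.00 at the end of each month.
Periodic rate r = 0.03/12 per month; n is counted in months.
PV = PMT × [(1 − (1+r)^−n)/r] = 2,040 × [1 − (1+r)^−204] / r = $325,683.65

$325,683.65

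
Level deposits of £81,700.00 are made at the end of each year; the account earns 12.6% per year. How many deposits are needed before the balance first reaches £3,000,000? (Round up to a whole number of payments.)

Periodic rate r = 0.126 per year.
Ordinary annuity FV: 3,000,000 = 81,700 × [((1+r)^n − 1)/r].
(1+r)^n = 1 + 3,000,000 × r / 81,700, so n = ln(1 + 3,000,000·r/81,700) / ln(1+r) = 14.56.
Round up to a whole number of payments: n = 15.

15 payments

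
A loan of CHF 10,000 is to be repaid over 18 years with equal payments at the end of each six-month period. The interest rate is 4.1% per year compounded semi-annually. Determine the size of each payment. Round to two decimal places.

CHF 395.49

Level ordinary annuity; solve PV = PMT × [(1 − (1+r)^−n)/r] for PMT.
Periodic rate r = 0.041/2 per half-year; n is counted in half-years.
With n = 36: PMT = 10,000 / ([(1 − (1+r)^−n)/r]) = CHF 395.49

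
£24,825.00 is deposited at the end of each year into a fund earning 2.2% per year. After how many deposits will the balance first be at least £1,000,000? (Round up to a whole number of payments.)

Periodic rate r = 0.022 per year.
Ordinary annuity FV: 1,000,000 = 24,825 × [((1+r)^n − 1)/r].
(1+r)^n = 1 + 1,000,000 × r / 24,825, so n = ln(1 + 1,000,000·r/24,825) / ln(1+r) = 29.16.
Round up to a whole number of payments: n = 30.

30 payments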